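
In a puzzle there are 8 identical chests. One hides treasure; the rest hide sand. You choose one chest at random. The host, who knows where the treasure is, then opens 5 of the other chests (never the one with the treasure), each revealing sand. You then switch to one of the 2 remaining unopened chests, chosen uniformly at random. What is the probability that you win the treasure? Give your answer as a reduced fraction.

Your original chest holds the treasure with probability 1/8, so the other 7 collectively hold it with probability 7/8.
The host can always find 5 empty chests to open, so the reveals don't change that 7/8; it is now spread over the 2 remaining unopened chests.
P(win by switching) = (7/8) · (1/2) = 7/16.

7/16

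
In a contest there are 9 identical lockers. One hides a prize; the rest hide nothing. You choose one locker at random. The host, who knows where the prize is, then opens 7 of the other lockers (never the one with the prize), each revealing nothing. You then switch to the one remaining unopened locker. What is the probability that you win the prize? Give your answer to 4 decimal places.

Your original locker holds the prize with probability 1/9, so the other 8 collectively hold it with probability 8/9.
The host can always find 7 empty lockers to open, so the reveals don't change that 8/9; it is now spread over the 1 remaining unopened locker.
P(win by switching) = (8/9) · (1/1) = 8/9 ≈ 0.8889.

0.8889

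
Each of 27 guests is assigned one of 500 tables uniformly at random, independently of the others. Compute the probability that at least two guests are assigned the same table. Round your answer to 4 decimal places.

0.5107

It's easier to compute the probability that all 27 are distinct.
P(all distinct) = 500/500 · 499/500 · ··· · 474/500 ≈ 0.4893.
So the probability of at least one match is 1 − 0.4893 = 0.5107.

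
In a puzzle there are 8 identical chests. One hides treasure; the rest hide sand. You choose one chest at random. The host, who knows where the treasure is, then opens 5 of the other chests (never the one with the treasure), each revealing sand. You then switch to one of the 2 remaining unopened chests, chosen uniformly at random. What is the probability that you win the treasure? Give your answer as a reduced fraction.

Your original chest holds the treasure with probability 1/8, so the other 7 collectively hold it with probability 7/8.
The host can always find 5 empty chests to open, so the reveals don't change that 7/8; it is now spread over the 2 remaining unopened chests.
P(win by switching) = (7/8) · (1/2) = 7/16.

7/16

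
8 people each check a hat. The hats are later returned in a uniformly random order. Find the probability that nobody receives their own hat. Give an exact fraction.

This is the derangement probability: permutations of 8 with no fixed point.
D(8) = 8! · (1 − 1/1! + 1/2! − ··· + (−1)^8/8!) = 14833.
P = 14833/40320 = 2119/5760.

2119/5760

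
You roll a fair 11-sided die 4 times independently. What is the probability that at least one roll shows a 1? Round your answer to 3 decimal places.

0.317

P(no roll shows a 1) = (10/11)^4 ≈ 0.683.
P(at least one) = 1 − 0.683 = 0.317.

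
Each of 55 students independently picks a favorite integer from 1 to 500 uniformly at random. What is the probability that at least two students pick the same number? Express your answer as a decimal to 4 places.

0.9542

It's easier to compute the probability that all 55 are distinct.
P(all distinct) = 500/500 · 499/500 · ··· · 446/500 ≈ 0.0458.
So the probability of at least one match is 1 − 0.0458 = 0.9542.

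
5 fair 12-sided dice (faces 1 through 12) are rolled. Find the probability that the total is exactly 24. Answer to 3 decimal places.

0.029

There are 12^5 = 248832 equally likely outcomes.
The number of ordered 5-tuples from {1,…,12} summing to 24 is 7205.
P(sum = 24) = 7205/248832 ≈ 0.029.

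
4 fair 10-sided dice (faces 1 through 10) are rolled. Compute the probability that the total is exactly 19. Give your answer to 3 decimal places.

0.059

There are 10^4 = 10000 equally likely outcomes.
The number of ordered 4-tuples from {1,…,10} summing to 19 is 592.
P(sum = 19) = 592/10000 = 37/625 ≈ 0.059.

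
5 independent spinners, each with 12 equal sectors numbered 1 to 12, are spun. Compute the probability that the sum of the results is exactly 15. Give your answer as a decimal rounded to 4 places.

0.0040

There are 12^5 = 248832 equally likely outcomes.
The number of ordered 5-tuples from {1,…,12} summing to 15 is 1001.
P(sum = 15) = 1001/248832 ≈ 0.0040.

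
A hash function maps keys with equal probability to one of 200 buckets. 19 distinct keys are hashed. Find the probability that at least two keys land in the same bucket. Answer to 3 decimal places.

It's easier to compute the probability that all 19 are distinct.
P(all distinct) = 200/200 · 199/200 · ··· · 182/200 ≈ 0.414.
So the probability of at least one match is 1 − 0.414 = 0.586.

0.586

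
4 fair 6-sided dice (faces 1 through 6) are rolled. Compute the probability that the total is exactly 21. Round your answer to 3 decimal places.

0.015

There are 6^4 = 1296 equally likely outcomes.
The number of ordered 4-tuples from {1,…,6} summing to 21 is 20.
P(sum = 21) = 20/1296 = 5/324 ≈ 0.015.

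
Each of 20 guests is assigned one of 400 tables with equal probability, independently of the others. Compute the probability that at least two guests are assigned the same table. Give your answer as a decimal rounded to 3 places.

It's easier to compute the probability that all 20 are distinct.
P(all distinct) = 400/400 · 399/400 · ··· · 381/400 ≈ 0.617.
So the probability of at least one match is 1 − 0.617 = 0.383.

0.383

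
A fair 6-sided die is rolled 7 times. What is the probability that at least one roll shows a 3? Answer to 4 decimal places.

0.7209

P(no roll shows a 3) = (5/6)^7 ≈ 0.2791.
P(at least one) = 1 − 0.2791 = 0.7209.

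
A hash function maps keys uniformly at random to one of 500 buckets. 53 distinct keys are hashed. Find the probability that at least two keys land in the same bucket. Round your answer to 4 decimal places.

It's easier to compute the probability that all 53 are distinct.
P(all distinct) = 500/500 · 499/500 · ··· · 448/500 ≈ 0.0574.
So the probability of at least one match is 1 − 0.0574 = 0.9426.

0.9426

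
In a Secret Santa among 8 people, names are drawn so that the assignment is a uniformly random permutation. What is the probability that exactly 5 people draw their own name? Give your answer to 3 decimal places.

Choose which 5 of the 8 are fixed: C(8,5) = 56 ways.
The remaining 3 must have no fixed point: D(3) = 2.
P = 56·2/40320 = 1/360 ≈ 0.003.

0.003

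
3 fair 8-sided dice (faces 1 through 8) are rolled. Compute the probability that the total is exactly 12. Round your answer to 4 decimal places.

There are 8^3 = 512 equally likely outcomes.
The number of ordered 3-tuples from {1,…,8} summing to 12 is 46.
P(sum = 12) = 46/512 = 23/256 ≈ 0.0898.

0.0898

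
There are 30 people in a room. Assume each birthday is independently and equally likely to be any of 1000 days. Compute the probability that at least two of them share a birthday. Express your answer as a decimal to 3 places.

It's easier to compute the probability that all 30 are distinct.
P(all distinct) = 1000/1000 · 999/1000 · ··· · 971/1000 ≈ 0.644.
So the probability of at least one match is 1 − 0.644 = 0.356.

0.356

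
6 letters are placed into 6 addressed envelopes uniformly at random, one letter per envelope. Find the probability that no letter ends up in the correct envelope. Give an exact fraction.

This is the derangement probability: permutations of 6 with no fixed point.
D(6) = 6! · (1 − 1/1! + 1/2! − ··· + (−1)^6/6!) = 265.
P = 265/720 = 53/144.

53/144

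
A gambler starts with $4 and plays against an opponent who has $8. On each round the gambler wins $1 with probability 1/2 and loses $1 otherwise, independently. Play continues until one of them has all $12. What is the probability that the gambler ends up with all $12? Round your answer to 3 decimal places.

With a fair step, P(i) = ½P(i−1) + ½P(i+1) with P(0)=0, P(12)=1 has the linear solution P(i) = i/12.
P(4) = 4/12 = 1/3 ≈ 0.333.

0.333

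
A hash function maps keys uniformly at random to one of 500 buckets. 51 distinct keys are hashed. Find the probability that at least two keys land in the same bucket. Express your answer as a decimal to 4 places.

0.9287

It's easier to compute the probability that all 51 are distinct.
P(all distinct) = 500/500 · 499/500 · ··· · 450/500 ≈ 0.0713.
So the probability of at least one match is 1 − 0.0713 = 0.9287.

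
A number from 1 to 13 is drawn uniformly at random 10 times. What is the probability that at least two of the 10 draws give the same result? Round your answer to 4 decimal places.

P(all 10 different) = 13/13 · 12/13 · ··· · 4/13 ≈ 0.0075.
P(at least two equal) = 1 − 0.0075 = 0.9925.

0.9925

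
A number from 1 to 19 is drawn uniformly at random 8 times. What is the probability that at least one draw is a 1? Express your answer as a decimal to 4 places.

P(no draw is a 1) = (18/19)^8 ≈ 0.6489.
P(at least one) = 1 − 0.6489 = 0.3511.

0.3511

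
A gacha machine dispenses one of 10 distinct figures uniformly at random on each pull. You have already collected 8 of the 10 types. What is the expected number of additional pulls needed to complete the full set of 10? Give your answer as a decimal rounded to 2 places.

15.00

Starting from 8 distinct types, each trial gives a new one with probability (10−i)/10 when i types are held, so the wait for the next new type is 10/(10−i).
E = 10/2 + 10/1 = 15 ≈ 15.00.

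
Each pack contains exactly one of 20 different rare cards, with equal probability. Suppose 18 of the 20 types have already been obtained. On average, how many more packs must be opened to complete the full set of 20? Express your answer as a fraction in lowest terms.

30

Starting from 18 distinct types, each trial gives a new one with probability (20−i)/20 when i types are held, so the wait for the next new type is 20/(20−i).
E = 20/2 + 20/1 = 30.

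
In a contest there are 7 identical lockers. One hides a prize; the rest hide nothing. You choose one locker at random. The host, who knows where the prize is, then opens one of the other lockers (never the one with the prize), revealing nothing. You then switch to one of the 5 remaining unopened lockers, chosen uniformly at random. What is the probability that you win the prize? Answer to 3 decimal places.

0.171

Your original locker holds the prize with probability 1/7, so the other 6 collectively hold it with probability 6/7.
The host can always find an empty locker to open, so this doesn't change that 6/7; it is now spread over the 5 remaining unopened lockers.
P(win by switching) = (6/7) · (1/5) = 6/35 ≈ 0.171.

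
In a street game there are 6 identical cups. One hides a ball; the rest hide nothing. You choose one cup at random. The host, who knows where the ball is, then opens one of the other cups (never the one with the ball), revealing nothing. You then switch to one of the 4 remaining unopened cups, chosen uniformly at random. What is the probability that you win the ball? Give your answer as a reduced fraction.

5/24

Your original cup holds the ball with probability 1/6, so the other 5 collectively hold it with probability 5/6.
The host can always find an empty cup to open, so this doesn't change that 5/6; it is now spread over the 4 remaining unopened cups.
P(win by switching) = (5/6) · (1/4) = 5/24.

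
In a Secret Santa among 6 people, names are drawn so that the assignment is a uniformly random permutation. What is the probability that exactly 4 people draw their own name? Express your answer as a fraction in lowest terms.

1/48

Choose which 4 of the 6 are fixed: C(6,4) = 15 ways.
The remaining 2 must have no fixed point: D(2) = 1.
P = 15·1/720 = 1/48.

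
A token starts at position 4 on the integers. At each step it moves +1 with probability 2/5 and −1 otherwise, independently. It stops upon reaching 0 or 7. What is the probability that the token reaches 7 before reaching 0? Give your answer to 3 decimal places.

Let r = q/p = (3/5)/(2/5) = 3/2. The recurrence P(i) = p·P(i+1) + q·P(i−1) with P(0)=0, P(7)=1 gives P(i) = (1 − r^i)/(1 − r^7).
P(4) = (1 − (3/2)^4) / (1 − (3/2)^7) = 520/2059 ≈ 0.253.

0.253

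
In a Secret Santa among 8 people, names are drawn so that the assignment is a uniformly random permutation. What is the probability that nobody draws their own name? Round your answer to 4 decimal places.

0.3679

This is the derangement probability: permutations of 8 with no fixed point.
D(8) = 8! · (1 − 1/1! + 1/2! − ··· + (−1)^8/8!) = 14833.
P = 14833/40320 = 2119/5760 ≈ 0.3679.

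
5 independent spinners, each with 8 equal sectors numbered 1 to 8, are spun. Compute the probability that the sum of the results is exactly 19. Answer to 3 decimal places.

There are 8^5 = 32768 equally likely outcomes.
The number of ordered 5-tuples from {1,…,8} summing to 19 is 2010.
P(sum = 19) = 2010/32768 = 1005/16384 ≈ 0.061.

0.061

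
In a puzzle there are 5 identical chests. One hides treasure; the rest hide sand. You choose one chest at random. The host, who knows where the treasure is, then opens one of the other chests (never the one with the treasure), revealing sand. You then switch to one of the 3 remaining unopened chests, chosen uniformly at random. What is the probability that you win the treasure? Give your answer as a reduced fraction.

4/15

Your original chest holds the treasure with probability 1/5, so the other 4 collectively hold it with probability 4/5.
The host can always find an empty chest to open, so this doesn't change that 4/5; it is now spread over the 3 remaining unopened chests.
P(win by switching) = (4/5) · (1/3) = 4/15.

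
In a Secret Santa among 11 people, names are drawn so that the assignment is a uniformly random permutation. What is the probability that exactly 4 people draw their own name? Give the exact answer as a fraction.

Choose which 4 of the 11 are fixed: C(11,4) = 330 ways.
The remaining 7 must have no fixed point: D(7) = 1854.
P = 330·1854/39916800 = 103/6720.

103/6720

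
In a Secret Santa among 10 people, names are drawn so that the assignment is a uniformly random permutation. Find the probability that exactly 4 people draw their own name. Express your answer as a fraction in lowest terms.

53/3456

Choose which 4 of the 10 are fixed: C(10,4) = 210 ways.
The remaining 6 must have no fixed point: D(6) = 265.
P = 210·265/3628800 = 53/3456.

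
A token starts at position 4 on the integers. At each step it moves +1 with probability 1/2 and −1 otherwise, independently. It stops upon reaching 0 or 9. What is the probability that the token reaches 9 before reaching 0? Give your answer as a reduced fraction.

4/9

With a fair step, P(i) = ½P(i−1) + ½P(i+1) with P(0)=0, P(9)=1 has the linear solution P(i) = i/9.
P(4) = 4/9.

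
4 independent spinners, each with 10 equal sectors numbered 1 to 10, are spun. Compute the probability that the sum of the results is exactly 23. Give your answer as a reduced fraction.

There are 10^4 = 10000 equally likely outcomes.
The number of ordered 4-tuples from {1,…,10} summing to 23 is 660.
P(sum = 23) = 660/10000 = 33/500.

33/500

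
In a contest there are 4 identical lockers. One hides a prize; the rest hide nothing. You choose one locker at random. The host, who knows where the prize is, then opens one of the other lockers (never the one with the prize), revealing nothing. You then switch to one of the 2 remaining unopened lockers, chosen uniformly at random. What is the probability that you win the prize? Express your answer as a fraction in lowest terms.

Your original locker holds the prize with probability 1/4, so the other 3 collectively hold it with probability 3/4.
The host can always find an empty locker to open, so this doesn't change that 3/4; it is now spread over the 2 remaining unopened lockers.
P(win by switching) = (3/4) · (1/2) = 3/8.

3/8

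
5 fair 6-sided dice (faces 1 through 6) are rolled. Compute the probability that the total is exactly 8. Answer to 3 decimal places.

0.005

There are 6^5 = 7776 equally likely outcomes.
The number of ordered 5-tuples from {1,…,6} summing to 8 is 35.
P(sum = 8) = 35/7776 ≈ 0.005.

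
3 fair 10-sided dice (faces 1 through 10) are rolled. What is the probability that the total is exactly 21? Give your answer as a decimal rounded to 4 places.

0.0550

There are 10^3 = 1000 equally likely outcomes.
The number of ordered 3-tuples from {1,…,10} summing to 21 is 55.
P(sum = 21) = 55/1000 = 11/200 ≈ 0.0550.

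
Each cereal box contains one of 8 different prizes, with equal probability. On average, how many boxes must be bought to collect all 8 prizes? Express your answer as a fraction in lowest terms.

761/35

After i distinct types are collected, each trial gives a new one with probability (8−i)/8, so the expected wait for the next new type is 8/(8−i).
E = 8/8 + 8/7 + 8/6 + 8/5 + 8/4 + 8/3 + 8/2 + 8/1 = 761/35.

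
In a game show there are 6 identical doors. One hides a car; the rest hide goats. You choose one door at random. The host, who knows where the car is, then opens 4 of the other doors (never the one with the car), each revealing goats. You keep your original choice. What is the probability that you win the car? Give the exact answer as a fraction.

The host can always open 4 empty doors regardless of your choice, so the reveals give no information about your original door.
P(win by staying) = 1/6.

1/6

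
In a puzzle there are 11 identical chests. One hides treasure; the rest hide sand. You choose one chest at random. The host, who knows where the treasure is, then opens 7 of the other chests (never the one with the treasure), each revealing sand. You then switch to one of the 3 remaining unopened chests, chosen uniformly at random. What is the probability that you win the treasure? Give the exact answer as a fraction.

10/33

Your original chest holds the treasure with probability 1/11, so the other 10 collectively hold it with probability 10/11.
The host can always find 7 empty chests to open, so the reveals don't change that 10/11; it is now spread over the 3 remaining unopened chests.
P(win by switching) = (10/11) · (1/3) = 10/33.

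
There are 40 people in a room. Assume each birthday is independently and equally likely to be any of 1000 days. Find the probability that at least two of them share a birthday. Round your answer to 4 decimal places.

It's easier to compute the probability that all 40 are distinct.
P(all distinct) = 1000/1000 · 999/1000 · ··· · 961/1000 ≈ 0.4536.
So the probability of at least one match is 1 − 0.4536 = 0.5464.

0.5464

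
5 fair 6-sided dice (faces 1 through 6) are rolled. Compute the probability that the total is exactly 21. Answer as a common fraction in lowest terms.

5/72

There are 6^5 = 7776 equally likely outcomes.
The number of ordered 5-tuples from {1,…,6} summing to 21 is 540.
P(sum = 21) = 540/7776 = 5/72.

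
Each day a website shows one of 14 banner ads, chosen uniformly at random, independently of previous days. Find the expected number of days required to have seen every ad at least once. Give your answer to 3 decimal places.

45.522

After i distinct types are collected, each trial gives a new one with probability (14−i)/14, so the expected wait for the next new type is 14/(14−i).
E = 14/14 + 14/13 + 14/12 + 14/11 + 14/10 + 14/9 + 14/8 + 14/7 + 14/6 + 14/5 + 14/4 + 14/3 + 14/2 + 14/1 = 1171733/25740 ≈ 45.522.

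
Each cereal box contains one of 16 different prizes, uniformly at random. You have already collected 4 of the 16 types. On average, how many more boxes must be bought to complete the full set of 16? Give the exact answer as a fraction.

Starting from 4 distinct types, each trial gives a new one with probability (16−i)/16 when i types are held, so the wait for the next new type is 16/(16−i).
E = 16/12 + 16/11 + 16/10 + 16/9 + 16/8 + 16/7 + 16/6 + 16/5 + 16/4 + 16/3 + 16/2 + 16/1 = 172042/3465.

172042/3465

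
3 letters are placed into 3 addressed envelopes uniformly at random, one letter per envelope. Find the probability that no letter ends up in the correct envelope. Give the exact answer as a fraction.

1/3

This is the derangement probability: permutations of 3 with no fixed point.
D(3) = 3! · (1 − 1/1! + 1/2! − ··· + (−1)^3/3!) = 2.
P = 2/6 = 1/3.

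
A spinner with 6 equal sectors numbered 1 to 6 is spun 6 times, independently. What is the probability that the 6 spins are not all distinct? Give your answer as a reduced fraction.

P(all 6 different) = 6/6 · 5/6 · ··· · 1/6 = 5/324.
P(at least two equal) = 1 − 5/324 = 319/324.

319/324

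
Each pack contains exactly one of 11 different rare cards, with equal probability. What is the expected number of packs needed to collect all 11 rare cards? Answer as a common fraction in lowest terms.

83711/2520

After i distinct types are collected, each trial gives a new one with probability (11−i)/11, so the expected wait for the next new type is 11/(11−i).
E = 11/11 + 11/10 + 11/9 + 11/8 + 11/7 + 11/6 + 11/5 + 11/4 + 11/3 + 11/2 + 11/1 = 83711/2520.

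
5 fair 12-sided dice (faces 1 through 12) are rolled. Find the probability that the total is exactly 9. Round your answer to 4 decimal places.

There are 12^5 = 248832 equally likely outcomes.
The number of ordered 5-tuples from {1,…,12} summing to 9 is 70.
P(sum = 9) = 70/248832 = 35/124416 ≈ 0.0003.

0.0003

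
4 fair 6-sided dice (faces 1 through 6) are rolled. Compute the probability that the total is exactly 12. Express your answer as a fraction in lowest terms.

There are 6^4 = 1296 equally likely outcomes.
The number of ordered 4-tuples from {1,…,6} summing to 12 is 125.
P(sum = 12) = 125/1296.

125/1296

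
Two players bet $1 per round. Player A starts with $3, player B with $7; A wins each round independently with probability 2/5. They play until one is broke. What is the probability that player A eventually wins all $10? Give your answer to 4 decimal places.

Let r = q/p = (3/5)/(2/5) = 3/2. The recurrence P(i) = p·P(i+1) + q·P(i−1) with P(0)=0, P(10)=1 gives P(i) = (1 − r^i)/(1 − r^10).
P(3) = (1 − (3/2)^3) / (1 − (3/2)^10) = 2432/58025 ≈ 0.0419.

0.0419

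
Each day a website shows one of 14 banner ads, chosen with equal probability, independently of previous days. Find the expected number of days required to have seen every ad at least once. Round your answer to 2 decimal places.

45.52

After i distinct types are collected, each trial gives a new one with probability (14−i)/14, so the expected wait for the next new type is 14/(14−i).
E = 14/14 + 14/13 + 14/12 + 14/11 + 14/10 + 14/9 + 14/8 + 14/7 + 14/6 + 14/5 + 14/4 + 14/3 + 14/2 + 14/1 = 1171733/25740 ≈ 45.52.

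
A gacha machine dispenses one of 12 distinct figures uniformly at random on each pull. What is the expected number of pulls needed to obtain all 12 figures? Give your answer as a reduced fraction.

After i distinct types are collected, each trial gives a new one with probability (12−i)/12, so the expected wait for the next new type is 12/(12−i).
E = 12/12 + 12/11 + 12/10 + 12/9 + 12/8 + 12/7 + 12/6 + 12/5 + 12/4 + 12/3 + 12/2 + 12/1 = 86021/2310.

86021/2310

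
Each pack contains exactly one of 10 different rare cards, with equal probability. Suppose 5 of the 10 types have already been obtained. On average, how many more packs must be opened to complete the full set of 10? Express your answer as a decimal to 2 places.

Starting from 5 distinct types, each trial gives a new one with probability (10−i)/10 when i types are held, so the wait for the next new type is 10/(10−i).
E = 10/5 + 10/4 + 10/3 + 10/2 + 10/1 = 137/6 ≈ 22.83.

22.83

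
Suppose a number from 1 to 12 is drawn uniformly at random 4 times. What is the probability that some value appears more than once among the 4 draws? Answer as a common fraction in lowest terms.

P(all 4 different) = 12/12 · 11/12 · ··· · 9/12 = 55/96.
P(at least two equal) = 1 − 55/96 = 41/96.

41/96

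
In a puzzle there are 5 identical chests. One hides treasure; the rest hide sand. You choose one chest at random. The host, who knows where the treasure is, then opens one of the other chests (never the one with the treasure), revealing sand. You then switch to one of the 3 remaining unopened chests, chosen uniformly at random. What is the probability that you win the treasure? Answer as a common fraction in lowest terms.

Your original chest holds the treasure with probability 1/5, so the other 4 collectively hold it with probability 4/5.
The host can always find an empty chest to open, so this doesn't change that 4/5; it is now spread over the 3 remaining unopened chests.
P(win by switching) = (4/5) · (1/3) = 4/15.

4/15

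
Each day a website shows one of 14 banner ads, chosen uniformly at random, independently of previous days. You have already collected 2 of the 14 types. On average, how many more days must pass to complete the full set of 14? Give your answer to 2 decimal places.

43.44

Starting from 2 distinct types, each trial gives a new one with probability (14−i)/14 when i types are held, so the wait for the next new type is 14/(14−i).
E = 14/12 + 14/11 + 14/10 + 14/9 + 14/8 + 14/7 + 14/6 + 14/5 + 14/4 + 14/3 + 14/2 + 14/1 = 86021/1980 ≈ 43.44.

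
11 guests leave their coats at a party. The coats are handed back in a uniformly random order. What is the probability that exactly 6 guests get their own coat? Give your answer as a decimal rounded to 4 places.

Choose which 6 of the 11 are fixed: C(11,6) = 462 ways.
The remaining 5 must have no fixed point: D(5) = 44.
P = 462·44/39916800 = 11/21600 ≈ 0.0005.

0.0005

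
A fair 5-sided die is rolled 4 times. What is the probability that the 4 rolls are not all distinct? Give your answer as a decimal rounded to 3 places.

P(all 4 different) = 5/5 · 4/5 · ··· · 2/5 ≈ 0.192.
P(at least two equal) = 1 − 0.192 = 0.808.

0.808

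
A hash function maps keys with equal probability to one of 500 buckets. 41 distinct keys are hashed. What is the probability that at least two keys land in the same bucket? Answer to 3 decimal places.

It's easier to compute the probability that all 41 are distinct.
P(all distinct) = 500/500 · 499/500 · ··· · 460/500 ≈ 0.185.
So the probability of at least one match is 1 − 0.185 = 0.815.

0.815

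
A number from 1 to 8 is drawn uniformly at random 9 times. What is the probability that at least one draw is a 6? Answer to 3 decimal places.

0.699

P(no draw is a 6) = (7/8)^9 ≈ 0.301.
P(at least one) = 1 − 0.301 = 0.699.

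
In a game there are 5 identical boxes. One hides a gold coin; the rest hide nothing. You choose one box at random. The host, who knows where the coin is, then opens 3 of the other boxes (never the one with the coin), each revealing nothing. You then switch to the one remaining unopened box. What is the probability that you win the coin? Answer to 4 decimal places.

0.8000

Your original box holds the coin with probability 1/5, so the other 4 collectively hold it with probability 4/5.
The host can always find 3 empty boxes to open, so the reveals don't change that 4/5; it is now spread over the 1 remaining unopened box.
P(win by switching) = (4/5) · (1/1) = 4/5 ≈ 0.8000.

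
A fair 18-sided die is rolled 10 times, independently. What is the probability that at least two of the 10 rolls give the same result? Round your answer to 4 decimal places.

P(all 10 different) = 18/18 · 17/18 · ··· · 9/18 ≈ 0.0445.
P(at least two equal) = 1 − 0.0445 = 0.9555.

0.9555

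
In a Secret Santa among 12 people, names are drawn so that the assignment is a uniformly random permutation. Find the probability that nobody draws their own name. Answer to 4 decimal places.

This is the derangement probability: permutations of 12 with no fixed point.
D(12) = 12! · (1 − 1/1! + 1/2! − ··· + (−1)^12/12!) = 176214841.
P = 176214841/479001600 = 16019531/43545600 ≈ 0.3679.

0.3679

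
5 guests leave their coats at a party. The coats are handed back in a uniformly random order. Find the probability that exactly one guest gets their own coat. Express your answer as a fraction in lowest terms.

Choose which one is fixed: C(5,1) = 5 ways.
The remaining 4 must have no fixed point: D(4) = 9.
P = 5·9/120 = 3/8.

3/8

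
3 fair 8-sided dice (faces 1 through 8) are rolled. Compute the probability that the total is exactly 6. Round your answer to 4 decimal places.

0.0195

There are 8^3 = 512 equally likely outcomes.
The number of ordered 3-tuples from {1,…,8} summing to 6 is 10.
P(sum = 6) = 10/512 = 5/256 ≈ 0.0195.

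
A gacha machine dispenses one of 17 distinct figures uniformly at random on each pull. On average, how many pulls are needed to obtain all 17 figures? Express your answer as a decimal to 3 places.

58.472

After i distinct types are collected, each trial gives a new one with probability (17−i)/17, so the expected wait for the next new type is 17/(17−i).
E = 17/17 + 17/16 + 17/15 + 17/14 + 17/13 + 17/12 + 17/11 + 17/10 + 17/9 + 17/8 + 17/7 + 17/6 + 17/5 + 17/4 + 17/3 + 17/2 + 17/1 = 42142223/720720 ≈ 58.472.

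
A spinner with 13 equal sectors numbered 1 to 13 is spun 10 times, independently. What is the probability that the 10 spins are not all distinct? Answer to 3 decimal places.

P(all 10 different) = 13/13 · 12/13 · ··· · 4/13 ≈ 0.008.
P(at least two equal) = 1 − 0.008 = 0.992.

0.992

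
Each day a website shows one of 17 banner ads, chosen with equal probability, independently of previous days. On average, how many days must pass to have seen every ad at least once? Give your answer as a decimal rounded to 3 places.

58.472

After i distinct types are collected, each trial gives a new one with probability (17−i)/17, so the expected wait for the next new type is 17/(17−i).
E = 17/17 + 17/16 + 17/15 + 17/14 + 17/13 + 17/12 + 17/11 + 17/10 + 17/9 + 17/8 + 17/7 + 17/6 + 17/5 + 17/4 + 17/3 + 17/2 + 17/1 = 42142223/720720 ≈ 58.472.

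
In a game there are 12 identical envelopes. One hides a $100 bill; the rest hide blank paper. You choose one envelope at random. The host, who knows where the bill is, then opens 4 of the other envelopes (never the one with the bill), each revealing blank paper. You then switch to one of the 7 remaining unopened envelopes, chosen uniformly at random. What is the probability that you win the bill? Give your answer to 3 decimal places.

0.131

Your original envelope holds the bill with probability 1/12, so the other 11 collectively hold it with probability 11/12.
The host can always find 4 empty envelopes to open, so the reveals don't change that 11/12; it is now spread over the 7 remaining unopened envelopes.
P(win by switching) = (11/12) · (1/7) = 11/84 ≈ 0.131.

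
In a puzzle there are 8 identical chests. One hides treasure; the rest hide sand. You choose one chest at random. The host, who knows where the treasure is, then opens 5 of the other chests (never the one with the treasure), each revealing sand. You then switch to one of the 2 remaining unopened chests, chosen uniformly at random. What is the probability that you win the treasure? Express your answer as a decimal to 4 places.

Your original chest holds the treasure with probability 1/8, so the other 7 collectively hold it with probability 7/8.
The host can always find 5 empty chests to open, so the reveals don't change that 7/8; it is now spread over the 2 remaining unopened chests.
P(win by switching) = (7/8) · (1/2) = 7/16 ≈ 0.4375.

0.4375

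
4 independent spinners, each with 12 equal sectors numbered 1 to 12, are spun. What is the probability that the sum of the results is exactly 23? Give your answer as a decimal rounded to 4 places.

0.0511

There are 12^4 = 20736 equally likely outcomes.
The number of ordered 4-tuples from {1,…,12} summing to 23 is 1060.
P(sum = 23) = 1060/20736 = 265/5184 ≈ 0.0511.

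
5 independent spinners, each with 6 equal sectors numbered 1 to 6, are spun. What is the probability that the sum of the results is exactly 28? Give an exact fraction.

5/2592

There are 6^5 = 7776 equally likely outcomes.
The number of ordered 5-tuples from {1,…,6} summing to 28 is 15.
P(sum = 28) = 15/7776 = 5/2592.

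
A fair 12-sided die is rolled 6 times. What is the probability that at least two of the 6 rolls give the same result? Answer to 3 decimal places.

0.777

P(all 6 different) = 12/12 · 11/12 · ··· · 7/12 ≈ 0.223.
P(at least two equal) = 1 − 0.223 = 0.777.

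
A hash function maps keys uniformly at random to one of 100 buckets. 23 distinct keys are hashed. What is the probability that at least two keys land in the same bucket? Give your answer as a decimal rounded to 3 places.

It's easier to compute the probability that all 23 are distinct.
P(all distinct) = 100/100 · 99/100 · ··· · 78/100 ≈ 0.064.
So the probability of at least one match is 1 − 0.064 = 0.936.

0.936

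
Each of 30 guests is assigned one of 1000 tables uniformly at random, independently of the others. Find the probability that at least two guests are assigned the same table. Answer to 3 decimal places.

It's easier to compute the probability that all 30 are distinct.
P(all distinct) = 1000/1000 · 999/1000 · ··· · 971/1000 ≈ 0.644.
So the probability of at least one match is 1 − 0.644 = 0.356.

0.356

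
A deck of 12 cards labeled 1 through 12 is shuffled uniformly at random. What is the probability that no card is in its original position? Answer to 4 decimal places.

This is the derangement probability: permutations of 12 with no fixed point.
D(12) = 12! · (1 − 1/1! + 1/2! − ··· + (−1)^12/12!) = 176214841.
P = 176214841/479001600 = 16019531/43545600 ≈ 0.3679.

0.3679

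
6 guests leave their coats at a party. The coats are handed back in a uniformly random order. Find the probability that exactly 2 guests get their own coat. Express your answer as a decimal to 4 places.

Choose which 2 of the 6 are fixed: C(6,2) = 15 ways.
The remaining 4 must have no fixed point: D(4) = 9.
P = 15·9/720 = 3/16 ≈ 0.1875.

0.1875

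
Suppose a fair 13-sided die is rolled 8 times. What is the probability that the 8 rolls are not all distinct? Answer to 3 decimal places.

P(all 8 different) = 13/13 · 12/13 · ··· · 6/13 ≈ 0.064.
P(at least two equal) = 1 − 0.064 = 0.936.

0.936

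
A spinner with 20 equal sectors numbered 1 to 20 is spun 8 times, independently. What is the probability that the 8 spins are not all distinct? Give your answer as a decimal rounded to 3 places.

0.802

P(all 8 different) = 20/20 · 19/20 · ··· · 13/20 ≈ 0.198.
P(at least two equal) = 1 − 0.198 = 0.802.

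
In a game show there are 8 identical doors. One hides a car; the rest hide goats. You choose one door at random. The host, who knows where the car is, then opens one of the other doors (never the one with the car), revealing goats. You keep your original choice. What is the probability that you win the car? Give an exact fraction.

1/8

The host can always open an empty door regardless of your choice, so this gives no information about your original door.
P(win by staying) = 1/8.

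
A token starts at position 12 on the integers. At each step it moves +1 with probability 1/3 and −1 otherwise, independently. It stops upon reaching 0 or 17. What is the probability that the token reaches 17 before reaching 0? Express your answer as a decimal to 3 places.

0.031

Let r = q/p = (2/3)/(1/3) = 2. The recurrence P(i) = p·P(i+1) + q·P(i−1) with P(0)=0, P(17)=1 gives P(i) = (1 − r^i)/(1 − r^17).
P(12) = (1 − (2)^12) / (1 − (2)^17) = 4095/131071 ≈ 0.031.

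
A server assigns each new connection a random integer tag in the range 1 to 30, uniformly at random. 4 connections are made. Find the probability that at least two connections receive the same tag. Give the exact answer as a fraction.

47/250

It's easier to compute the probability that all 4 are distinct.
P(all distinct) = 30/30 · 29/30 · ··· · 27/30 = 203/250.
So the probability of at least one match is 1 − 203/250 = 47/250.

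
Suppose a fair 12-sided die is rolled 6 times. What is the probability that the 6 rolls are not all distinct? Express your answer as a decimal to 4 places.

P(all 6 different) = 12/12 · 11/12 · ··· · 7/12 ≈ 0.2228.
P(at least two equal) = 1 − 0.2228 = 0.7772.

0.7772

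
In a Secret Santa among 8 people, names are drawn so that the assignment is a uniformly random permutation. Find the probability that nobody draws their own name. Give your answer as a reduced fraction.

2119/5760

This is the derangement probability: permutations of 8 with no fixed point.
D(8) = 8! · (1 − 1/1! + 1/2! − ··· + (−1)^8/8!) = 14833.
P = 14833/40320 = 2119/5760.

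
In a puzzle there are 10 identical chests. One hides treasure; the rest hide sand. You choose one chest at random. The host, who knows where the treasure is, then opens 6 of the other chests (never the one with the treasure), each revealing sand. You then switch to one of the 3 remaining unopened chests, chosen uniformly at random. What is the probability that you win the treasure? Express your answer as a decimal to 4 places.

0.3000

Your original chest holds the treasure with probability 1/10, so the other 9 collectively hold it with probability 9/10.
The host can always find 6 empty chests to open, so the reveals don't change that 9/10; it is now spread over the 3 remaining unopened chests.
P(win by switching) = (9/10) · (1/3) = 3/10 ≈ 0.3000.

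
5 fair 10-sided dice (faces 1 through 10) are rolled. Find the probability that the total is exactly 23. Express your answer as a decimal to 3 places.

There are 10^5 = 100000 equally likely outcomes.
The number of ordered 5-tuples from {1,…,10} summing to 23 is 4840.
P(sum = 23) = 4840/100000 = 121/2500 ≈ 0.048.

0.048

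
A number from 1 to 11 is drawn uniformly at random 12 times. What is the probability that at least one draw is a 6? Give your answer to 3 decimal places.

P(no draw is a 6) = (10/11)^12 ≈ 0.319.
P(at least one) = 1 − 0.319 = 0.681.

0.681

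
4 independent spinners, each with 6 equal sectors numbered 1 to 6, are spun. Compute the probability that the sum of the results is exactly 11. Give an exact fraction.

There are 6^4 = 1296 equally likely outcomes.
The number of ordered 4-tuples from {1,…,6} summing to 11 is 104.
P(sum = 11) = 104/1296 = 13/162.

13/162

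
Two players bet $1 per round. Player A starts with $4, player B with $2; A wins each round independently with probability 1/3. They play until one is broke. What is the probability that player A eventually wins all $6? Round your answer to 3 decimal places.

0.238

Let r = q/p = (2/3)/(1/3) = 2. The recurrence P(i) = p·P(i+1) + q·P(i−1) with P(0)=0, P(6)=1 gives P(i) = (1 − r^i)/(1 − r^6).
P(4) = (1 − (2)^4) / (1 − (2)^6) = 5/21 ≈ 0.238.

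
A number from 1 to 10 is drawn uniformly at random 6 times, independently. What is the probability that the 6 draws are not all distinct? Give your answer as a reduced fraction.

1061/1250

P(all 6 different) = 10/10 · 9/10 · ··· · 5/10 = 189/1250.
P(at least two equal) = 1 − 189/1250 = 1061/1250.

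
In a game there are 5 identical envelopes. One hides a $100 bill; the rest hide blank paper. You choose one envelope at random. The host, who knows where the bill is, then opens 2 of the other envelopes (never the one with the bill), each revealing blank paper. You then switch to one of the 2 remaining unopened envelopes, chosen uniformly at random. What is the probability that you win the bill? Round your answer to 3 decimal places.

0.400

Your original envelope holds the bill with probability 1/5, so the other 4 collectively hold it with probability 4/5.
The host can always find 2 empty envelopes to open, so the reveals don't change that 4/5; it is now spread over the 2 remaining unopened envelopes.
P(win by switching) = (4/5) · (1/2) = 2/5 ≈ 0.400.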